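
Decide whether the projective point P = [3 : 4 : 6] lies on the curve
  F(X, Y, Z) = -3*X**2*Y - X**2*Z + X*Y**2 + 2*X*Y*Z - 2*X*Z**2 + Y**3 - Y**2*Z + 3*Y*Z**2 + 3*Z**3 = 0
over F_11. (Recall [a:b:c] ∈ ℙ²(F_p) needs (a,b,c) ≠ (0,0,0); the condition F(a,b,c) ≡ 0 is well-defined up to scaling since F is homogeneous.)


F(3,4,6) ≡ 4 (mod 11); P is NOT on the curve.

Evaluate F(3, 4, 6) term-by-term (mod 11).
  -3*X**2*Y ↦ -3·9·4·1 = -108
  -X**2*Z ↦ -1·9·1·6 = -54
  X*Y**2 ↦ 1·3·16·1 = 48
  2*X*Y*Z ↦ 2·3·4·6 = 144
  -2*X*Z**2 ↦ -2·3·1·36 = -216
  Y**3 ↦ 1·1·64·1 = 64
  -Y**2*Z ↦ -1·1·16·6 = -96
  3*Y*Z**2 ↦ 3·1·4·36 = 432
  3*Z**3 ↦ 3·1·1·216 = 648
Sum: F(3, 4, 6) = (-108) + (-54) + (48) + (144) + (-216) + (64) + (-96) + (432) + (648) = 862.
Reducing mod 11: 862 ≡ 4 (mod 11).
Since F(a, b, c) ≡ 4 ≠ 0 (mod 11), P does NOT lie on the curve.


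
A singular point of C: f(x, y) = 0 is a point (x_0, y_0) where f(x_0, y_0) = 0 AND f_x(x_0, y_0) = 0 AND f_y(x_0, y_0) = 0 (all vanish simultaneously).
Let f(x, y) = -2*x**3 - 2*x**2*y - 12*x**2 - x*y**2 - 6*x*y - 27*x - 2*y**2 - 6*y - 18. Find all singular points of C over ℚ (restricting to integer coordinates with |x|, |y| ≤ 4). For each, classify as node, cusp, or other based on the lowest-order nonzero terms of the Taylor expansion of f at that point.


Singular points: {(-3, 3)}; classification: cusp.

Compute partial derivatives:
  f_x = -6*x**2 - 4*x*y - 24*x - y**2 - 6*y - 27.
  f_y = -2*x**2 - 2*x*y - 6*x - 4*y - 6.
Scan x_0 ∈ {−4, ..., 4}. For each x_0, f_y(x_0, y) is a polynomial in y; find its integer roots y ∈ {−4, ..., 4}, then test f_x and f at those candidates.
  x = -4: f_y(-4, y) = 4*y - 14; no integer root y with |y| ≤ 4.
  x = -3: f_y(-3, y) = 2*y - 6; vanishes at y ∈ {3}. (-3, 3): f_x = 0, f = 0 — SINGULAR.
  x = -2: f_y(-2, y) = -2; no integer root y with |y| ≤ 4.
  x = -1: f_y(-1, y) = -2*y - 2; vanishes at y ∈ {-1}. (-1, -1): f_x = -8 ≠ 0.
  x = 0: f_y(0, y) = -4*y - 6; no integer root y with |y| ≤ 4.
  x = 1: f_y(1, y) = -6*y - 14; no integer root y with |y| ≤ 4.
  x = 2: f_y(2, y) = -8*y - 26; no integer root y with |y| ≤ 4.
  x = 3: f_y(3, y) = -10*y - 42; no integer root y with |y| ≤ 4.
  x = 4: f_y(4, y) = -12*y - 62; no integer root y with |y| ≤ 4.
Only singular point on the grid: (-3, 3).
Classify: substitute x = -3 + u, y = 3 + v and expand: f = -2*u**3 - 2*u**2*v - u*v**2 + v**2.
No constant or linear terms (consistent with a singular point). Quadratic part: v**2. Cubic part: -2*u**3 - 2*u**2*v - u*v**2.
The quadratic part v**2 is a perfect square, so there is a single (double) tangent line v = 0, i.e. y = 3. Restricting the cubic part to that line (v = 0) leaves -2*u**3 ≠ 0, so f is not divisible by v and the branch is v² ≈ 2*u**3 to lowest order — this is a cusp.
Classification: cusp.


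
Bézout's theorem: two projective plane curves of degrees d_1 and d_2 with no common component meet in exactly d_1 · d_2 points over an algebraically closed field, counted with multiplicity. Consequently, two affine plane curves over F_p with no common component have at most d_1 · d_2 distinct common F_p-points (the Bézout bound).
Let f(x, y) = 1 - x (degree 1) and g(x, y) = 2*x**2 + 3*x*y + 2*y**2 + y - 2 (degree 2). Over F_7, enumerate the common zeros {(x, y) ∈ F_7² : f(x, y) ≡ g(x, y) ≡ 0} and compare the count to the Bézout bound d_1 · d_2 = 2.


Common zeros: {(1, 0), (1, 5)}; count = 2; Bézout bound = 2.

deg(f) = 1, deg(g) = 2, so Bézout bound = 2.
Scan x ∈ F_7. For each x, list the y ∈ F_7 with f(x, y) ≡ 0 and those with g(x, y) ≡ 0 (mod 7); the common zeros in that column are the intersection.
  x = 0: f ≡ 0 at y ∈ ∅; g ≡ 0 at y ∈ ∅; common: ∅.
  x = 1: f ≡ 0 at y ∈ {0, 1, 2, 3, 4, 5, 6}; g ≡ 0 at y ∈ {0, 5}; common: {0, 5}.
  x = 2: f ≡ 0 at y ∈ ∅; g ≡ 0 at y ∈ {2, 5}; common: ∅.
  x = 3: f ≡ 0 at y ∈ ∅; g ≡ 0 at y ∈ {1}; common: ∅.
  x = 4: f ≡ 0 at y ∈ ∅; g ≡ 0 at y ∈ ∅; common: ∅.
  x = 5: f ≡ 0 at y ∈ ∅; g ≡ 0 at y ∈ ∅; common: ∅.
  x = 6: f ≡ 0 at y ∈ ∅; g ≡ 0 at y ∈ {0, 1}; common: ∅.
Collecting: common zeros = {(1, 0), (1, 5)}, so the count is 2.
Comparison with the Bézout bound: 2 ≤ 2 = deg(f)·deg(g), as expected for curves with no common component (the bound is attained).


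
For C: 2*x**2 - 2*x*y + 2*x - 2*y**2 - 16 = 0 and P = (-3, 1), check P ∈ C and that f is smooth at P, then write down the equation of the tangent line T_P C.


Tangent line at P: -12*x + 2*y - 38 = 0.

Step 1: f(-3, 1) = 0, so P lies on C.
Step 2: partial derivatives
  f_x(x, y) = 4*x - 2*y + 2, f_y(x, y) = -2*x - 4*y.
  f_x(P) = -12, f_y(P) = 2 (gradient nonzero, so P is smooth).
Step 3: tangent line at P: -12·(x − -3) + 2·(y − 1) = 0.
Expanding: -12*x + 2*y - 38 = 0.


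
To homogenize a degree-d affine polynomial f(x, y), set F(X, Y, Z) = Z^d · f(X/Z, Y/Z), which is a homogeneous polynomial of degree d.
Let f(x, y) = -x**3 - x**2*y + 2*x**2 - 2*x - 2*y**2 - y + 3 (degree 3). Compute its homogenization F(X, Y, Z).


F(X, Y, Z) = -X**3 - X**2*Y + 2*X**2*Z - 2*X*Z**2 - 2*Y**2*Z - Y*Z**2 + 3*Z**3

deg(f) = 3.
Substitute x = X/Z, y = Y/Z into f, then multiply by Z^3.
  monomial -1·x^3·y^0 ↦ -1·X^3·Y^0·Z^0.
  monomial -1·x^2·y^1 ↦ -1·X^2·Y^1·Z^0.
  monomial 2·x^2·y^0 ↦ 2·X^2·Y^0·Z^1.
  monomial -2·x^1·y^0 ↦ -2·X^1·Y^0·Z^2.
  monomial -2·x^0·y^2 ↦ -2·X^0·Y^2·Z^1.
  monomial -1·x^0·y^1 ↦ -1·X^0·Y^1·Z^2.
  monomial 3·x^0·y^0 ↦ 3·X^0·Y^0·Z^3.
Collecting: F(X, Y, Z) = -X**3 - X**2*Y + 2*X**2*Z - 2*X*Z**2 - 2*Y**2*Z - Y*Z**2 + 3*Z**3.


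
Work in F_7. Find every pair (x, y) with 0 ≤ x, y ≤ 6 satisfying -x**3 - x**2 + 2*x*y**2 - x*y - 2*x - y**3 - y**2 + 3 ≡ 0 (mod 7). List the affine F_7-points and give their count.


Affine F_7-points: {(0, 4), (0, 5), (1, 2), (2, 6), (3, 4), (5, 1)}; count = 6.

For each of the 49 pairs (x, y) ∈ F_7², evaluate f(x, y) mod 7. Record the zeros.
  x = 0: [0↦3, 1↦1, 2↦5, 3↦2, 4↦0, 5↦0, 6↦3]  zeros at y ∈ {4, 5}
  x = 1: [0↦6, 1↦5, 2↦0, 3↦6, 4↦3, 5↦6, 6↦2]  zeros at y ∈ {2}
  x = 2: [0↦1, 1↦1, 2↦1, 3↦2, 4↦5, 5↦4, 6↦0]  zeros at y ∈ {6}
  x = 3: [0↦3, 1↦4, 2↦2, 3↦5, 4↦0, 5↦2, 6↦5]  zeros at y ∈ {4}
  x = 4: [0↦6, 1↦1, 2↦4, 3↦2, 4↦3, 5↦1, 6↦4]  zeros at y ∈ ∅
  x = 5: [0↦4, 1↦0, 2↦1, 3↦1, 4↦1, 5↦2, 6↦5]  zeros at y ∈ {1}
  x = 6: [0↦5, 1↦2, 2↦1, 3↦3, 4↦2, 5↦6, 6↦2]  zeros at y ∈ ∅
Collecting zeros: affine points = {(0, 4), (0, 5), (1, 2), (2, 6), (3, 4), (5, 1)}.
Total count |C(F_7)_aff| = 6.


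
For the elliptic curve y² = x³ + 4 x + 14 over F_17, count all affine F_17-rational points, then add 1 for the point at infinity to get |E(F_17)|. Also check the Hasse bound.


Affine points = {(1, 6), (1, 11), (2, 8), (2, 9), (3, 6), (3, 11), (4, 3), (4, 14), (6, 4), (6, 13), (10, 0), (13, 6), (13, 11), (14, 3), (14, 14), (15, 7), (15, 10), (16, 3), (16, 14)}; affine count = 19; |E(F_17)| = 20.

Discriminant check: Δ ∝ 4a³ + 27b² = 4·4³ + 27·14² = 4·64 + 27·196 ≡ 6 (mod 17). Nonzero ⇒ E is nonsingular.
For each x ∈ F_17, compute rhs = x³ + 4·x + 14 mod 17, then count y ∈ F_17 with y² ≡ rhs.
  x = 0: rhs = 14, matching y values: none (0 points).
  x = 1: rhs = 2, matching y values: 6, 11 (2 points).
  x = 2: rhs = 13, matching y values: 8, 9 (2 points).
  x = 3: rhs = 2, matching y values: 6, 11 (2 points).
  x = 4: rhs = 9, matching y values: 3, 14 (2 points).
  x = 5: rhs = 6, matching y values: none (0 points).
  x = 6: rhs = 16, matching y values: 4, 13 (2 points).
  x = 7: rhs = 11, matching y values: none (0 points).
  x = 8: rhs = 14, matching y values: none (0 points).
  x = 9: rhs = 14, matching y values: none (0 points).
  x = 10: rhs = 0, matching y values: 0 (1 points).
  x = 11: rhs = 12, matching y values: none (0 points).
  x = 12: rhs = 5, matching y values: none (0 points).
  x = 13: rhs = 2, matching y values: 6, 11 (2 points).
  x = 14: rhs = 9, matching y values: 3, 14 (2 points).
  x = 15: rhs = 15, matching y values: 7, 10 (2 points).
  x = 16: rhs = 9, matching y values: 3, 14 (2 points).
Total affine count: 19.
Full point count |E(F_17)| = 19 + 1 = 20.
Hasse bound: |20 − (17+1)| = |2| = 2 ≤ 2√17 ≈ 8.2462 ✓.


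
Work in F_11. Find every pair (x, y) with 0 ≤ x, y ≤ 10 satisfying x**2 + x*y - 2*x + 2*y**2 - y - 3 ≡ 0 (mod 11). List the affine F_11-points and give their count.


Affine F_11-points: {(0, 7), (0, 10), (2, 1), (2, 4), (3, 0), (3, 10), (6, 7), (7, 4), (10, 0), (10, 1)}; count = 10.

For each of the 121 pairs (x, y) ∈ F_11², evaluate f(x, y) mod 11. Record the zeros.
  x = 0: [0↦8, 1↦9, 2↦3, 3↦1, 4↦3, 5↦9, 6↦8, 7↦0, 8↦7, 9↦7, 10↦0]  zeros at y ∈ {7, 10}
  x = 1: [0↦7, 1↦9, 2↦4, 3↦3, 4↦6, 5↦2, 6↦2, 7↦6, 8↦3, 9↦4, 10↦9]  zeros at y ∈ ∅
  x = 2: [0↦8, 1↦0, 2↦7, 3↦7, 4↦0, 5↦8, 6↦9, 7↦3, 8↦1, 9↦3, 10↦9]  zeros at y ∈ {1, 4}
  x = 3: [0↦0, 1↦4, 2↦1, 3↦2, 4↦7, 5↦5, 6↦7, 7↦2, 8↦1, 9↦4, 10↦0]  zeros at y ∈ {0, 10}
  x = 4: [0↦5, 1↦10, 2↦8, 3↦10, 4↦5, 5↦4, 6↦7, 7↦3, 8↦3, 9↦7, 10↦4]  zeros at y ∈ ∅
  x = 5: [0↦1, 1↦7, 2↦6, 3↦9, 4↦5, 5↦5, 6↦9, 7↦6, 8↦7, 9↦1, 10↦10]  zeros at y ∈ ∅
  x = 6: [0↦10, 1↦6, 2↦6, 3↦10, 4↦7, 5↦8, 6↦2, 7↦0, 8↦2, 9↦8, 10↦7]  zeros at y ∈ {7}
  x = 7: [0↦10, 1↦7, 2↦8, 3↦2, 4↦0, 5↦2, 6↦8, 7↦7, 8↦10, 9↦6, 10↦6]  zeros at y ∈ {4}
  x = 8: [0↦1, 1↦10, 2↦1, 3↦7, 4↦6, 5↦9, 6↦5, 7↦5, 8↦9, 9↦6, 10↦7]  zeros at y ∈ ∅
  x = 9: [0↦5, 1↦4, 2↦7, 3↦3, 4↦3, 5↦7, 6↦4, 7↦5, 8↦10, 9↦8, 10↦10]  zeros at y ∈ ∅
  x = 10: [0↦0, 1↦0, 2↦4, 3↦1, 4↦2, 5↦7, 6↦5, 7↦7, 8↦2, 9↦1, 10↦4]  zeros at y ∈ {0, 1}
Collecting zeros: affine points = {(0, 7), (0, 10), (2, 1), (2, 4), (3, 0), (3, 10), (6, 7), (7, 4), (10, 0), (10, 1)}.
Total count |C(F_11)_aff| = 10.


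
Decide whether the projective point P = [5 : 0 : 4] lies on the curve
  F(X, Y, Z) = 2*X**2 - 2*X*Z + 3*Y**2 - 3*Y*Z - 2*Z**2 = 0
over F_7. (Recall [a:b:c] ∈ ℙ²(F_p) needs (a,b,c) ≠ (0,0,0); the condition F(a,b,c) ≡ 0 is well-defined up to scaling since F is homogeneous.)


F(5,0,4) ≡ 6 (mod 7); P is NOT on the curve.

Evaluate F(5, 0, 4) term-by-term (mod 7).
  2*X**2 ↦ 2·25·1·1 = 50
  -2*X*Z ↦ -2·5·1·4 = -40
  3*Y**2 ↦ 3·1·0·1 = 0
  -3*Y*Z ↦ -3·1·0·4 = 0
  -2*Z**2 ↦ -2·1·1·16 = -32
Sum: F(5, 0, 4) = (50) + (-40) + (0) + (0) + (-32) = -22.
Reducing mod 7: -22 ≡ 6 (mod 7).
Since F(a, b, c) ≡ 6 ≠ 0 (mod 7), P does NOT lie on the curve.


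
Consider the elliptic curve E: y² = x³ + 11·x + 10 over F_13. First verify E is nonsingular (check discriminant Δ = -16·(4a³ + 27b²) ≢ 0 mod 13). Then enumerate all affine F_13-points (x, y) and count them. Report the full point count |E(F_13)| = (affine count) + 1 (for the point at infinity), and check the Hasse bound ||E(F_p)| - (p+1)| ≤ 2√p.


Affine points = {(0, 6), (0, 7), (1, 3), (1, 10), (2, 1), (2, 12), (4, 1), (4, 12), (7, 1), (7, 12), (8, 5), (8, 8)}; affine count = 12; |E(F_13)| = 13.

Discriminant check: Δ ∝ 4a³ + 27b² = 4·11³ + 27·10² = 4·1331 + 27·100 ≡ 3 (mod 13). Nonzero ⇒ E is nonsingular.
For each x ∈ F_13, compute rhs = x³ + 11·x + 10 mod 13, then count y ∈ F_13 with y² ≡ rhs.
  x = 0: rhs = 10, matching y values: 6, 7 (2 points).
  x = 1: rhs = 9, matching y values: 3, 10 (2 points).
  x = 2: rhs = 1, matching y values: 1, 12 (2 points).
  x = 3: rhs = 5, matching y values: none (0 points).
  x = 4: rhs = 1, matching y values: 1, 12 (2 points).
  x = 5: rhs = 8, matching y values: none (0 points).
  x = 6: rhs = 6, matching y values: none (0 points).
  x = 7: rhs = 1, matching y values: 1, 12 (2 points).
  x = 8: rhs = 12, matching y values: 5, 8 (2 points).
  x = 9: rhs = 6, matching y values: none (0 points).
  x = 10: rhs = 2, matching y values: none (0 points).
  x = 11: rhs = 6, matching y values: none (0 points).
  x = 12: rhs = 11, matching y values: none (0 points).
Total affine count: 12.
Full point count |E(F_13)| = 12 + 1 = 13.
Hasse bound: |13 − (13+1)| = |-1| = 1 ≤ 2√13 ≈ 7.2111 ✓.


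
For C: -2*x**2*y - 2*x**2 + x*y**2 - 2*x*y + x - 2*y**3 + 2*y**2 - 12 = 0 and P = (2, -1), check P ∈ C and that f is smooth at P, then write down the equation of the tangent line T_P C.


Tangent line at P: 4*x - 26*y - 34 = 0.

Step 1: f(2, -1) = 0, so P lies on C.
Step 2: partial derivatives
  f_x(x, y) = -4*x*y - 4*x + y**2 - 2*y + 1, f_y(x, y) = -2*x**2 + 2*x*y - 2*x - 6*y**2 + 4*y.
  f_x(P) = 4, f_y(P) = -26 (gradient nonzero, so P is smooth).
Step 3: tangent line at P: 4·(x − 2) + -26·(y − -1) = 0.
Expanding: 4*x - 26*y - 34 = 0.


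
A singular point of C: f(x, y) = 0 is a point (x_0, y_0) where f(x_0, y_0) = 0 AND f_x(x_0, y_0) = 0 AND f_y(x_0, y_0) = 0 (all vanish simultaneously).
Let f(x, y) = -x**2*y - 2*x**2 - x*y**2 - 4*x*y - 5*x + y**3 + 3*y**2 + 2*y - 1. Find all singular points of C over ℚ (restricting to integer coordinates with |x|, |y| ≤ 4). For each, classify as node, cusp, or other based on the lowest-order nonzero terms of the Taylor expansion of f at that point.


Singular points: {(-1, -1)}; classification: node.

Compute partial derivatives:
  f_x = -2*x*y - 4*x - y**2 - 4*y - 5.
  f_y = -x**2 - 2*x*y - 4*x + 3*y**2 + 6*y + 2.
Scan x_0 ∈ {−4, ..., 4}. For each x_0, f_y(x_0, y) is a polynomial in y; find its integer roots y ∈ {−4, ..., 4}, then test f_x and f at those candidates.
  x = -4: f_y(-4, y) = 3*y**2 + 14*y + 2; no integer root y with |y| ≤ 4.
  x = -3: f_y(-3, y) = 3*y**2 + 12*y + 5; no integer root y with |y| ≤ 4.
  x = -2: f_y(-2, y) = 3*y**2 + 10*y + 6; no integer root y with |y| ≤ 4.
  x = -1: f_y(-1, y) = 3*y**2 + 8*y + 5; vanishes at y ∈ {-1}. (-1, -1): f_x = 0, f = 0 — SINGULAR.
  x = 0: f_y(0, y) = 3*y**2 + 6*y + 2; no integer root y with |y| ≤ 4.
  x = 1: f_y(1, y) = 3*y**2 + 4*y - 3; no integer root y with |y| ≤ 4.
  x = 2: f_y(2, y) = 3*y**2 + 2*y - 10; no integer root y with |y| ≤ 4.
  x = 3: f_y(3, y) = 3*y**2 - 19; no integer root y with |y| ≤ 4.
  x = 4: f_y(4, y) = 3*y**2 - 2*y - 30; no integer root y with |y| ≤ 4.
Only singular point on the grid: (-1, -1).
Classify: substitute x = -1 + u, y = -1 + v and expand: f = -u**2*v - u**2 - u*v**2 + v**3 + v**2.
No constant or linear terms (consistent with a singular point). Quadratic part: -u**2 + v**2. Cubic part: -u**2*v - u*v**2 + v**3.
The quadratic part v**2 - u**2 = (v − u)(v + u) splits into two distinct linear factors, so there are two distinct tangent lines y − -1 = ±(x − -1) — this is a node (ordinary double point).
Classification: node.


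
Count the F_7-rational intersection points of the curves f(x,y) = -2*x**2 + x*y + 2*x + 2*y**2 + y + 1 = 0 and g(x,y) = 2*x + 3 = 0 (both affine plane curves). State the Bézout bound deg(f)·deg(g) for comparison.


Common zeros: ∅; count = 0; Bézout bound = 2.

deg(f) = 2, deg(g) = 1, so Bézout bound = 2.
Scan x ∈ F_7. For each x, list the y ∈ F_7 with f(x, y) ≡ 0 and those with g(x, y) ≡ 0 (mod 7); the common zeros in that column are the intersection.
  x = 0: f ≡ 0 at y ∈ {5}; g ≡ 0 at y ∈ ∅; common: ∅.
  x = 1: f ≡ 0 at y ∈ ∅; g ≡ 0 at y ∈ ∅; common: ∅.
  x = 2: f ≡ 0 at y ∈ ∅; g ≡ 0 at y ∈ {0, 1, 2, 3, 4, 5, 6}; common: ∅.
  x = 3: f ≡ 0 at y ∈ ∅; g ≡ 0 at y ∈ ∅; common: ∅.
  x = 4: f ≡ 0 at y ∈ ∅; g ≡ 0 at y ∈ ∅; common: ∅.
  x = 5: f ≡ 0 at y ∈ ∅; g ≡ 0 at y ∈ ∅; common: ∅.
  x = 6: f ≡ 0 at y ∈ ∅; g ≡ 0 at y ∈ ∅; common: ∅.
Collecting: common zeros = ∅, so the count is 0.
Comparison with the Bézout bound: 0 ≤ 2 = deg(f)·deg(g), as expected for curves with no common component (the affine F_7-count falls short of the bound because intersections may lie at infinity, over extension fields, or carry multiplicity).


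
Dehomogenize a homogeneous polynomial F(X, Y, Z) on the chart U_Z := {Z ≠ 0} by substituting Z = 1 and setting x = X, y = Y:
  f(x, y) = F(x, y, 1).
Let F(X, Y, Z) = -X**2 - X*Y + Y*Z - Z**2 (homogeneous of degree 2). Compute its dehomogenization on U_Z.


f(x, y) = -x**2 - x*y + y - 1

On U_Z we set Z = 1. Each monomial c·X^i·Y^j·Z^k in F becomes c·x^i·y^j·1^k = c·x^i·y^j.
Substituting Z = 1: F(X, Y, 1) = -x**2 - x*y + y - 1.
Note: deg(f) ≤ deg(F) = 2; strict inequality happens when F is divisible by Z (lost terms).


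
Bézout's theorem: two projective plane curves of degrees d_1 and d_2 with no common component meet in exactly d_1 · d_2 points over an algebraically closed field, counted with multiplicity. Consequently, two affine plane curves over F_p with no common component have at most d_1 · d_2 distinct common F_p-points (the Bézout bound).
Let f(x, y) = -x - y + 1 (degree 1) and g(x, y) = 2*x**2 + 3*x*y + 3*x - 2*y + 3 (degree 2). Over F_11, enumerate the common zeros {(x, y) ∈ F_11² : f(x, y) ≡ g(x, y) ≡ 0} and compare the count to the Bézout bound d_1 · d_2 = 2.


Common zeros: ∅; count = 0; Bézout bound = 2.

deg(f) = 1, deg(g) = 2, so Bézout bound = 2.
Scan x ∈ F_11. For each x, list the y ∈ F_11 with f(x, y) ≡ 0 and those with g(x, y) ≡ 0 (mod 11); the common zeros in that column are the intersection.
  x = 0: f ≡ 0 at y ∈ {1}; g ≡ 0 at y ∈ {7}; common: ∅.
  x = 1: f ≡ 0 at y ∈ {0}; g ≡ 0 at y ∈ {3}; common: ∅.
  x = 2: f ≡ 0 at y ∈ {10}; g ≡ 0 at y ∈ {4}; common: ∅.
  x = 3: f ≡ 0 at y ∈ {9}; g ≡ 0 at y ∈ {2}; common: ∅.
  x = 4: f ≡ 0 at y ∈ {8}; g ≡ 0 at y ∈ {3}; common: ∅.
  x = 5: f ≡ 0 at y ∈ {7}; g ≡ 0 at y ∈ {10}; common: ∅.
  x = 6: f ≡ 0 at y ∈ {6}; g ≡ 0 at y ∈ {10}; common: ∅.
  x = 7: f ≡ 0 at y ∈ {5}; g ≡ 0 at y ∈ {4}; common: ∅.
  x = 8: f ≡ 0 at y ∈ {4}; g ≡ 0 at y ∈ ∅; common: ∅.
  x = 9: f ≡ 0 at y ∈ {3}; g ≡ 0 at y ∈ {2}; common: ∅.
  x = 10: f ≡ 0 at y ∈ {2}; g ≡ 0 at y ∈ {7}; common: ∅.
Collecting: common zeros = ∅, so the count is 0.
Comparison with the Bézout bound: 0 ≤ 2 = deg(f)·deg(g), as expected for curves with no common component (the affine F_11-count falls short of the bound because intersections may lie at infinity, over extension fields, or carry multiplicity).


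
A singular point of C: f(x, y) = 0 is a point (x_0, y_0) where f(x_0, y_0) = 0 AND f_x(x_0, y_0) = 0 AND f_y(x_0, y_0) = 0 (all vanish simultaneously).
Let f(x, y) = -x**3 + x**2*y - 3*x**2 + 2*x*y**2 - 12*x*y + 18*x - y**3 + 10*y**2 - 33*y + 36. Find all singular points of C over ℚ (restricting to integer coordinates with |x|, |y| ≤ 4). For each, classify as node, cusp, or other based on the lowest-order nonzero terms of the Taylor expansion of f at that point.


Singular points: {(0, 3)}; classification: cusp.

Compute partial derivatives:
  f_x = -3*x**2 + 2*x*y - 6*x + 2*y**2 - 12*y + 18.
  f_y = x**2 + 4*x*y - 12*x - 3*y**2 + 20*y - 33.
Scan x_0 ∈ {−4, ..., 4}. For each x_0, f_y(x_0, y) is a polynomial in y; find its integer roots y ∈ {−4, ..., 4}, then test f_x and f at those candidates.
  x = -4: f_y(-4, y) = -3*y**2 + 4*y + 31; no integer root y with |y| ≤ 4.
  x = -3: f_y(-3, y) = -3*y**2 + 8*y + 12; no integer root y with |y| ≤ 4.
  x = -2: f_y(-2, y) = -3*y**2 + 12*y - 5; no integer root y with |y| ≤ 4.
  x = -1: f_y(-1, y) = -3*y**2 + 16*y - 20; vanishes at y ∈ {2}. (-1, 2): f_x = 1 ≠ 0.
  x = 0: f_y(0, y) = -3*y**2 + 20*y - 33; vanishes at y ∈ {3}. (0, 3): f_x = 0, f = 0 — SINGULAR.
  x = 1: f_y(1, y) = -3*y**2 + 24*y - 44; no integer root y with |y| ≤ 4.
  x = 2: f_y(2, y) = -3*y**2 + 28*y - 53; no integer root y with |y| ≤ 4.
  x = 3: f_y(3, y) = -3*y**2 + 32*y - 60; no integer root y with |y| ≤ 4.
  x = 4: f_y(4, y) = -3*y**2 + 36*y - 65; no integer root y with |y| ≤ 4.
Only singular point on the grid: (0, 3).
Classify: substitute x = 0 + u, y = 3 + v and expand: f = -u**3 + u**2*v + 2*u*v**2 - v**3 + v**2.
No constant or linear terms (consistent with a singular point). Quadratic part: v**2. Cubic part: -u**3 + u**2*v + 2*u*v**2 - v**3.
The quadratic part v**2 is a perfect square, so there is a single (double) tangent line v = 0, i.e. y = 3. Restricting the cubic part to that line (v = 0) leaves -u**3 ≠ 0, so f is not divisible by v and the branch is v² ≈ u**3 to lowest order — this is a cusp.
Classification: cusp.


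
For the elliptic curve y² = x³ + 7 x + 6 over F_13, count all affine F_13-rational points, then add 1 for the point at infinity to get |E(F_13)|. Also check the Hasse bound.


Affine points = {(1, 1), (1, 12), (5, 6), (5, 7), (6, 2), (6, 11), (10, 6), (10, 7), (11, 6), (11, 7)}; affine count = 10; |E(F_13)| = 11.

Discriminant check: Δ ∝ 4a³ + 27b² = 4·7³ + 27·6² = 4·343 + 27·36 ≡ 4 (mod 13). Nonzero ⇒ E is nonsingular.
For each x ∈ F_13, compute rhs = x³ + 7·x + 6 mod 13, then count y ∈ F_13 with y² ≡ rhs.
  x = 0: rhs = 6, matching y values: none (0 points).
  x = 1: rhs = 1, matching y values: 1, 12 (2 points).
  x = 2: rhs = 2, matching y values: none (0 points).
  x = 3: rhs = 2, matching y values: none (0 points).
  x = 4: rhs = 7, matching y values: none (0 points).
  x = 5: rhs = 10, matching y values: 6, 7 (2 points).
  x = 6: rhs = 4, matching y values: 2, 11 (2 points).
  x = 7: rhs = 8, matching y values: none (0 points).
  x = 8: rhs = 2, matching y values: none (0 points).
  x = 9: rhs = 5, matching y values: none (0 points).
  x = 10: rhs = 10, matching y values: 6, 7 (2 points).
  x = 11: rhs = 10, matching y values: 6, 7 (2 points).
  x = 12: rhs = 11, matching y values: none (0 points).
Total affine count: 10.
Full point count |E(F_13)| = 10 + 1 = 11.
Hasse bound: |11 − (13+1)| = |-3| = 3 ≤ 2√13 ≈ 7.2111 ✓.


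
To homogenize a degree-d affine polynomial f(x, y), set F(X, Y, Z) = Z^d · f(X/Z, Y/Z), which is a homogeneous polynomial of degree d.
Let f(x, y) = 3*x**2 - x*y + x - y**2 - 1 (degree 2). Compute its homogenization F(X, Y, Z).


F(X, Y, Z) = 3*X**2 - X*Y + X*Z - Y**2 - Z**2

deg(f) = 2.
Substitute x = X/Z, y = Y/Z into f, then multiply by Z^2.
  monomial 3·x^2·y^0 ↦ 3·X^2·Y^0·Z^0.
  monomial -1·x^1·y^1 ↦ -1·X^1·Y^1·Z^0.
  monomial 1·x^1·y^0 ↦ 1·X^1·Y^0·Z^1.
  monomial -1·x^0·y^2 ↦ -1·X^0·Y^2·Z^0.
  monomial -1·x^0·y^0 ↦ -1·X^0·Y^0·Z^2.
Collecting: F(X, Y, Z) = 3*X**2 - X*Y + X*Z - Y**2 - Z**2.


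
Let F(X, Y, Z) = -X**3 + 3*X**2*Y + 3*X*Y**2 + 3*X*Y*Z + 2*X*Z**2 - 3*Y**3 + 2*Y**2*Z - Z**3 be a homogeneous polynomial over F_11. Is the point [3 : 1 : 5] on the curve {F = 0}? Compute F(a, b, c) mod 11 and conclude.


F(3,1,5) ≡ 9 (mod 11); P is NOT on the curve.

Evaluate F(3, 1, 5) term-by-term (mod 11).
  -X**3 ↦ -1·27·1·1 = -27
  3*X**2*Y ↦ 3·9·1·1 = 27
  3*X*Y**2 ↦ 3·3·1·1 = 9
  3*X*Y*Z ↦ 3·3·1·5 = 45
  2*X*Z**2 ↦ 2·3·1·25 = 150
  -3*Y**3 ↦ -3·1·1·1 = -3
  2*Y**2*Z ↦ 2·1·1·5 = 10
  -Z**3 ↦ -1·1·1·125 = -125
Sum: F(3, 1, 5) = (-27) + (27) + (9) + (45) + (150) + (-3) + (10) + (-125) = 86.
Reducing mod 11: 86 ≡ 9 (mod 11).
Since F(a, b, c) ≡ 9 ≠ 0 (mod 11), P does NOT lie on the curve.


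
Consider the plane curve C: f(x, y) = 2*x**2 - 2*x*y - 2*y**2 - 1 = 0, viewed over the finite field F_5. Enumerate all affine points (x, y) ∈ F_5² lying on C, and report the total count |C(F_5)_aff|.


Affine F_5-points: ∅; count = 0.

For each of the 25 pairs (x, y) ∈ F_5², evaluate f(x, y) mod 5. Record the zeros.
  x = 0: [0↦4, 1↦2, 2↦1, 3↦1, 4↦2]  zeros at y ∈ ∅
  x = 1: [0↦1, 1↦2, 2↦4, 3↦2, 4↦1]  zeros at y ∈ ∅
  x = 2: [0↦2, 1↦1, 2↦1, 3↦2, 4↦4]  zeros at y ∈ ∅
  x = 3: [0↦2, 1↦4, 2↦2, 3↦1, 4↦1]  zeros at y ∈ ∅
  x = 4: [0↦1, 1↦1, 2↦2, 3↦4, 4↦2]  zeros at y ∈ ∅
Collecting zeros: affine points = ∅.
Total count |C(F_5)_aff| = 0.


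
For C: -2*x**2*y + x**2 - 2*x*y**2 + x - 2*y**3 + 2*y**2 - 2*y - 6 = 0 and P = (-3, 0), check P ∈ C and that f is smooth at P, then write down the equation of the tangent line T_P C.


Tangent line at P: -5*x - 20*y - 15 = 0.

Step 1: f(-3, 0) = 0, so P lies on C.
Step 2: partial derivatives
  f_x(x, y) = -4*x*y + 2*x - 2*y**2 + 1, f_y(x, y) = -2*x**2 - 4*x*y - 6*y**2 + 4*y - 2.
  f_x(P) = -5, f_y(P) = -20 (gradient nonzero, so P is smooth).
Step 3: tangent line at P: -5·(x − -3) + -20·(y − 0) = 0.
Expanding: -5*x - 20*y - 15 = 0.


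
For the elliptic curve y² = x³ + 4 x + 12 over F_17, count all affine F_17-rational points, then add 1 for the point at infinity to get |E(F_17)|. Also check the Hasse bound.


Affine points = {(1, 0), (3, 0), (5, 2), (5, 15), (7, 3), (7, 14), (10, 7), (10, 10), (13, 0), (15, 8), (15, 9)}; affine count = 11; |E(F_17)| = 12.

Discriminant check: Δ ∝ 4a³ + 27b² = 4·4³ + 27·12² = 4·64 + 27·144 ≡ 13 (mod 17). Nonzero ⇒ E is nonsingular.
For each x ∈ F_17, compute rhs = x³ + 4·x + 12 mod 17, then count y ∈ F_17 with y² ≡ rhs.
  x = 0: rhs = 12, matching y values: none (0 points).
  x = 1: rhs = 0, matching y values: 0 (1 points).
  x = 2: rhs = 11, matching y values: none (0 points).
  x = 3: rhs = 0, matching y values: 0 (1 points).
  x = 4: rhs = 7, matching y values: none (0 points).
  x = 5: rhs = 4, matching y values: 2, 15 (2 points).
  x = 6: rhs = 14, matching y values: none (0 points).
  x = 7: rhs = 9, matching y values: 3, 14 (2 points).
  x = 8: rhs = 12, matching y values: none (0 points).
  x = 9: rhs = 12, matching y values: none (0 points).
  x = 10: rhs = 15, matching y values: 7, 10 (2 points).
  x = 11: rhs = 10, matching y values: none (0 points).
  x = 12: rhs = 3, matching y values: none (0 points).
  x = 13: rhs = 0, matching y values: 0 (1 points).
  x = 14: rhs = 7, matching y values: none (0 points).
  x = 15: rhs = 13, matching y values: 8, 9 (2 points).
  x = 16: rhs = 7, matching y values: none (0 points).
Total affine count: 11.
Full point count |E(F_17)| = 11 + 1 = 12.
Hasse bound: |12 − (17+1)| = |-6| = 6 ≤ 2√17 ≈ 8.2462 ✓.


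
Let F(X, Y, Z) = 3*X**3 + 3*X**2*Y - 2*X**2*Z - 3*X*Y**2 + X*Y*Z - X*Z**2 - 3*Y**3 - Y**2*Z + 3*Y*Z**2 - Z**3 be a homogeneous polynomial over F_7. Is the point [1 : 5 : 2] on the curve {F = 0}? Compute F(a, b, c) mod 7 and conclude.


F(1,5,2) ≡ 6 (mod 7); P is NOT on the curve.

Evaluate F(1, 5, 2) term-by-term (mod 7).
  3*X**3 ↦ 3·1·1·1 = 3
  3*X**2*Y ↦ 3·1·5·1 = 15
  -2*X**2*Z ↦ -2·1·1·2 = -4
  -3*X*Y**2 ↦ -3·1·25·1 = -75
  X*Y*Z ↦ 1·1·5·2 = 10
  -X*Z**2 ↦ -1·1·1·4 = -4
  -3*Y**3 ↦ -3·1·125·1 = -375
  -Y**2*Z ↦ -1·1·25·2 = -50
  3*Y*Z**2 ↦ 3·1·5·4 = 60
  -Z**3 ↦ -1·1·1·8 = -8
Sum: F(1, 5, 2) = (3) + (15) + (-4) + (-75) + (10) + (-4) + (-375) + (-50) + (60) + (-8) = -428.
Reducing mod 7: -428 ≡ 6 (mod 7).
Since F(a, b, c) ≡ 6 ≠ 0 (mod 7), P does NOT lie on the curve.


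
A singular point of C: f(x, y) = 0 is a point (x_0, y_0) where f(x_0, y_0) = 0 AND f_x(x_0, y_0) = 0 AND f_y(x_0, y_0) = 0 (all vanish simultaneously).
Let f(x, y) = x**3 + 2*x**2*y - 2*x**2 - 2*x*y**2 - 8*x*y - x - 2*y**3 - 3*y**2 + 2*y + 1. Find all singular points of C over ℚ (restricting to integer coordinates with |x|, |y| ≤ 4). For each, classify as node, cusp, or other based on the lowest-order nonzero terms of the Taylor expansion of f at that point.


Singular points: {(1, -1)}; classification: node.

Compute partial derivatives:
  f_x = 3*x**2 + 4*x*y - 4*x - 2*y**2 - 8*y - 1.
  f_y = 2*x**2 - 4*x*y - 8*x - 6*y**2 - 6*y + 2.
Scan x_0 ∈ {−4, ..., 4}. For each x_0, f_y(x_0, y) is a polynomial in y; find its integer roots y ∈ {−4, ..., 4}, then test f_x and f at those candidates.
  x = -4: f_y(-4, y) = -6*y**2 + 10*y + 66; no integer root y with |y| ≤ 4.
  x = -3: f_y(-3, y) = -6*y**2 + 6*y + 44; no integer root y with |y| ≤ 4.
  x = -2: f_y(-2, y) = -6*y**2 + 2*y + 26; no integer root y with |y| ≤ 4.
  x = -1: f_y(-1, y) = -6*y**2 - 2*y + 12; no integer root y with |y| ≤ 4.
  x = 0: f_y(0, y) = -6*y**2 - 6*y + 2; no integer root y with |y| ≤ 4.
  x = 1: f_y(1, y) = -6*y**2 - 10*y - 4; vanishes at y ∈ {-1}. (1, -1): f_x = 0, f = 0 — SINGULAR.
  x = 2: f_y(2, y) = -6*y**2 - 14*y - 6; no integer root y with |y| ≤ 4.
  x = 3: f_y(3, y) = -6*y**2 - 18*y - 4; no integer root y with |y| ≤ 4.
  x = 4: f_y(4, y) = -6*y**2 - 22*y + 2; no integer root y with |y| ≤ 4.
Only singular point on the grid: (1, -1).
Classify: substitute x = 1 + u, y = -1 + v and expand: f = u**3 + 2*u**2*v - u**2 - 2*u*v**2 - 2*v**3 + v**2.
No constant or linear terms (consistent with a singular point). Quadratic part: -u**2 + v**2. Cubic part: u**3 + 2*u**2*v - 2*u*v**2 - 2*v**3.
The quadratic part v**2 - u**2 = (v − u)(v + u) splits into two distinct linear factors, so there are two distinct tangent lines y − -1 = ±(x − 1) — this is a node (ordinary double point).
Classification: node.


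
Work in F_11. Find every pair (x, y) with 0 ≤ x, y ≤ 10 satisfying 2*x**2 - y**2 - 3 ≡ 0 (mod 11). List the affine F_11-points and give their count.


Affine F_11-points: {(2, 4), (2, 7), (3, 2), (3, 9), (5, 5), (5, 6), (6, 5), (6, 6), (8, 2), (8, 9), (9, 4), (9, 7)}; count = 12.

For each of the 121 pairs (x, y) ∈ F_11², evaluate f(x, y) mod 11. Record the zeros.
  x = 0: [0↦8, 1↦7, 2↦4, 3↦10, 4↦3, 5↦5, 6↦5, 7↦3, 8↦10, 9↦4, 10↦7]  zeros at y ∈ ∅
  x = 1: [0↦10, 1↦9, 2↦6, 3↦1, 4↦5, 5↦7, 6↦7, 7↦5, 8↦1, 9↦6, 10↦9]  zeros at y ∈ ∅
  x = 2: [0↦5, 1↦4, 2↦1, 3↦7, 4↦0, 5↦2, 6↦2, 7↦0, 8↦7, 9↦1, 10↦4]  zeros at y ∈ {4, 7}
  x = 3: [0↦4, 1↦3, 2↦0, 3↦6, 4↦10, 5↦1, 6↦1, 7↦10, 8↦6, 9↦0, 10↦3]  zeros at y ∈ {2, 9}
  x = 4: [0↦7, 1↦6, 2↦3, 3↦9, 4↦2, 5↦4, 6↦4, 7↦2, 8↦9, 9↦3, 10↦6]  zeros at y ∈ ∅
  x = 5: [0↦3, 1↦2, 2↦10, 3↦5, 4↦9, 5↦0, 6↦0, 7↦9, 8↦5, 9↦10, 10↦2]  zeros at y ∈ {5, 6}
  x = 6: [0↦3, 1↦2, 2↦10, 3↦5, 4↦9, 5↦0, 6↦0, 7↦9, 8↦5, 9↦10, 10↦2]  zeros at y ∈ {5, 6}
  x = 7: [0↦7, 1↦6, 2↦3, 3↦9, 4↦2, 5↦4, 6↦4, 7↦2, 8↦9, 9↦3, 10↦6]  zeros at y ∈ ∅
  x = 8: [0↦4, 1↦3, 2↦0, 3↦6, 4↦10, 5↦1, 6↦1, 7↦10, 8↦6, 9↦0, 10↦3]  zeros at y ∈ {2, 9}
  x = 9: [0↦5, 1↦4, 2↦1, 3↦7, 4↦0, 5↦2, 6↦2, 7↦0, 8↦7, 9↦1, 10↦4]  zeros at y ∈ {4, 7}
  x = 10: [0↦10, 1↦9, 2↦6, 3↦1, 4↦5, 5↦7, 6↦7, 7↦5, 8↦1, 9↦6, 10↦9]  zeros at y ∈ ∅
Collecting zeros: affine points = {(2, 4), (2, 7), (3, 2), (3, 9), (5, 5), (5, 6), (6, 5), (6, 6), (8, 2), (8, 9), (9, 4), (9, 7)}.
Total count |C(F_11)_aff| = 12.


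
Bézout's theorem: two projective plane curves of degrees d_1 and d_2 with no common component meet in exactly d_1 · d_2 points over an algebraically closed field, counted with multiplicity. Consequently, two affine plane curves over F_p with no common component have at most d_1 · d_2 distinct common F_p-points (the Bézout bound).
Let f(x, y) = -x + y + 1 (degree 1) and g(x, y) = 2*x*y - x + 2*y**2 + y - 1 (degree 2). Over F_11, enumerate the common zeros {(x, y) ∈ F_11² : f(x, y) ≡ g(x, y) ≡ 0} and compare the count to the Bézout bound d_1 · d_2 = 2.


Common zeros: {(0, 10), (7, 6)}; count = 2; Bézout bound = 2.

deg(f) = 1, deg(g) = 2, so Bézout bound = 2.
Scan x ∈ F_11. For each x, list the y ∈ F_11 with f(x, y) ≡ 0 and those with g(x, y) ≡ 0 (mod 11); the common zeros in that column are the intersection.
  x = 0: f ≡ 0 at y ∈ {10}; g ≡ 0 at y ∈ {6, 10}; common: {10}.
  x = 1: f ≡ 0 at y ∈ {0}; g ≡ 0 at y ∈ {6, 9}; common: ∅.
  x = 2: f ≡ 0 at y ∈ {1}; g ≡ 0 at y ∈ {6, 8}; common: ∅.
  x = 3: f ≡ 0 at y ∈ {2}; g ≡ 0 at y ∈ {6, 7}; common: ∅.
  x = 4: f ≡ 0 at y ∈ {3}; g ≡ 0 at y ∈ {6}; common: ∅.
  x = 5: f ≡ 0 at y ∈ {4}; g ≡ 0 at y ∈ {5, 6}; common: ∅.
  x = 6: f ≡ 0 at y ∈ {5}; g ≡ 0 at y ∈ {4, 6}; common: ∅.
  x = 7: f ≡ 0 at y ∈ {6}; g ≡ 0 at y ∈ {3, 6}; common: {6}.
  x = 8: f ≡ 0 at y ∈ {7}; g ≡ 0 at y ∈ {2, 6}; common: ∅.
  x = 9: f ≡ 0 at y ∈ {8}; g ≡ 0 at y ∈ {1, 6}; common: ∅.
  x = 10: f ≡ 0 at y ∈ {9}; g ≡ 0 at y ∈ {0, 6}; common: ∅.
Collecting: common zeros = {(0, 10), (7, 6)}, so the count is 2.
Comparison with the Bézout bound: 2 ≤ 2 = deg(f)·deg(g), as expected for curves with no common component (the bound is attained).


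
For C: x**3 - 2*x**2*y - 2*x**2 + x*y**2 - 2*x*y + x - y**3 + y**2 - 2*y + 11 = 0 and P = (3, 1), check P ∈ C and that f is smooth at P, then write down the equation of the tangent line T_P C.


Tangent line at P: 3*x - 21*y + 12 = 0.

Step 1: f(3, 1) = 0, so P lies on C.
Step 2: partial derivatives
  f_x(x, y) = 3*x**2 - 4*x*y - 4*x + y**2 - 2*y + 1, f_y(x, y) = -2*x**2 + 2*x*y - 2*x - 3*y**2 + 2*y - 2.
  f_x(P) = 3, f_y(P) = -21 (gradient nonzero, so P is smooth).
Step 3: tangent line at P: 3·(x − 3) + -21·(y − 1) = 0.
Expanding: 3*x - 21*y + 12 = 0.


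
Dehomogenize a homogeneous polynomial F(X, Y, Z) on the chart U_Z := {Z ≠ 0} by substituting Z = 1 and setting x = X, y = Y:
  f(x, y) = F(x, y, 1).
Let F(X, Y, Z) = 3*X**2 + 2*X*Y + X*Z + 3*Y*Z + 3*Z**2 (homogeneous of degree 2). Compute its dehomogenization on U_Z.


f(x, y) = 3*x**2 + 2*x*y + x + 3*y + 3

On U_Z we set Z = 1. Each monomial c·X^i·Y^j·Z^k in F becomes c·x^i·y^j·1^k = c·x^i·y^j.
Substituting Z = 1: F(X, Y, 1) = 3*x**2 + 2*x*y + x + 3*y + 3.
Note: deg(f) ≤ deg(F) = 2; strict inequality happens when F is divisible by Z (lost terms).


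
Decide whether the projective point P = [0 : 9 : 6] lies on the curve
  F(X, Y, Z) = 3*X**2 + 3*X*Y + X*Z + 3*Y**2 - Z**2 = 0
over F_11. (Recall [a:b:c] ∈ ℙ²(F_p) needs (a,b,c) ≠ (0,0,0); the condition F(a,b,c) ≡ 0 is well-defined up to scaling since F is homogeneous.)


F(0,9,6) ≡ 9 (mod 11); P is NOT on the curve.

Evaluate F(0, 9, 6) term-by-term (mod 11).
  3*X**2 ↦ 3·0·1·1 = 0
  3*X*Y ↦ 3·0·9·1 = 0
  X*Z ↦ 1·0·1·6 = 0
  3*Y**2 ↦ 3·1·81·1 = 243
  -Z**2 ↦ -1·1·1·36 = -36
Sum: F(0, 9, 6) = (0) + (0) + (0) + (243) + (-36) = 207.
Reducing mod 11: 207 ≡ 9 (mod 11).
Since F(a, b, c) ≡ 9 ≠ 0 (mod 11), P does NOT lie on the curve.


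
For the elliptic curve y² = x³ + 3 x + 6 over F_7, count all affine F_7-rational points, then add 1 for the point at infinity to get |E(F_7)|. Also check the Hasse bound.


Affine points = {(3, 0), (6, 3), (6, 4)}; affine count = 3; |E(F_7)| = 4.

Discriminant check: Δ ∝ 4a³ + 27b² = 4·3³ + 27·6² = 4·27 + 27·36 ≡ 2 (mod 7). Nonzero ⇒ E is nonsingular.
For each x ∈ F_7, compute rhs = x³ + 3·x + 6 mod 7, then count y ∈ F_7 with y² ≡ rhs.
  x = 0: rhs = 6, matching y values: none (0 points).
  x = 1: rhs = 3, matching y values: none (0 points).
  x = 2: rhs = 6, matching y values: none (0 points).
  x = 3: rhs = 0, matching y values: 0 (1 points).
  x = 4: rhs = 5, matching y values: none (0 points).
  x = 5: rhs = 6, matching y values: none (0 points).
  x = 6: rhs = 2, matching y values: 3, 4 (2 points).
Total affine count: 3.
Full point count |E(F_7)| = 3 + 1 = 4.
Hasse bound: |4 − (7+1)| = |-4| = 4 ≤ 2√7 ≈ 5.2915 ✓.


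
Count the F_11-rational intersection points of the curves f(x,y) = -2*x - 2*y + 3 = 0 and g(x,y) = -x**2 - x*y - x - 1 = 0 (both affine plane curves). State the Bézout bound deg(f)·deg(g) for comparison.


Common zeros: {(4, 3)}; count = 1; Bézout bound = 2.

deg(f) = 1, deg(g) = 2, so Bézout bound = 2.
Scan x ∈ F_11. For each x, list the y ∈ F_11 with f(x, y) ≡ 0 and those with g(x, y) ≡ 0 (mod 11); the common zeros in that column are the intersection.
  x = 0: f ≡ 0 at y ∈ {7}; g ≡ 0 at y ∈ ∅; common: ∅.
  x = 1: f ≡ 0 at y ∈ {6}; g ≡ 0 at y ∈ {8}; common: ∅.
  x = 2: f ≡ 0 at y ∈ {5}; g ≡ 0 at y ∈ {2}; common: ∅.
  x = 3: f ≡ 0 at y ∈ {4}; g ≡ 0 at y ∈ {3}; common: ∅.
  x = 4: f ≡ 0 at y ∈ {3}; g ≡ 0 at y ∈ {3}; common: {3}.
  x = 5: f ≡ 0 at y ∈ {2}; g ≡ 0 at y ∈ {7}; common: ∅.
  x = 6: f ≡ 0 at y ∈ {1}; g ≡ 0 at y ∈ {2}; common: ∅.
  x = 7: f ≡ 0 at y ∈ {0}; g ≡ 0 at y ∈ {6}; common: ∅.
  x = 8: f ≡ 0 at y ∈ {10}; g ≡ 0 at y ∈ {6}; common: ∅.
  x = 9: f ≡ 0 at y ∈ {9}; g ≡ 0 at y ∈ {7}; common: ∅.
  x = 10: f ≡ 0 at y ∈ {8}; g ≡ 0 at y ∈ {1}; common: ∅.
Collecting: common zeros = {(4, 3)}, so the count is 1.
Comparison with the Bézout bound: 1 ≤ 2 = deg(f)·deg(g), as expected for curves with no common component (the affine F_11-count falls short of the bound because intersections may lie at infinity, over extension fields, or carry multiplicity).


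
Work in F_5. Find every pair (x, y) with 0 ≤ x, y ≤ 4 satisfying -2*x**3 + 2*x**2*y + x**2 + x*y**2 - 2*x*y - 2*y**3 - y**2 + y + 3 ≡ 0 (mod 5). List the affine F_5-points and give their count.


Affine F_5-points: {(0, 2), (2, 1)}; count = 2.

For each of the 25 pairs (x, y) ∈ F_5², evaluate f(x, y) mod 5. Record the zeros.
  x = 0: [0↦3, 1↦1, 2↦0, 3↦3, 4↦3]  zeros at y ∈ {2}
  x = 1: [0↦2, 1↦1, 2↦3, 3↦1, 4↦3]  zeros at y ∈ ∅
  x = 2: [0↦1, 1↦0, 2↦4, 3↦1, 4↦4]  zeros at y ∈ {1}
  x = 3: [0↦3, 1↦1, 2↦1, 3↦1, 4↦4]  zeros at y ∈ ∅
  x = 4: [0↦1, 1↦2, 2↦2, 3↦4, 4↦1]  zeros at y ∈ ∅
Collecting zeros: affine points = {(0, 2), (2, 1)}.
Total count |C(F_5)_aff| = 2.


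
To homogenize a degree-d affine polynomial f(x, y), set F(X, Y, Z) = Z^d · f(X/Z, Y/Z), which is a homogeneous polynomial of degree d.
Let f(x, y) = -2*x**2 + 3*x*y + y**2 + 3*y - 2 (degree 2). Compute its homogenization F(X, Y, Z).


F(X, Y, Z) = -2*X**2 + 3*X*Y + Y**2 + 3*Y*Z - 2*Z**2

deg(f) = 2.
Substitute x = X/Z, y = Y/Z into f, then multiply by Z^2.
  monomial -2·x^2·y^0 ↦ -2·X^2·Y^0·Z^0.
  monomial 3·x^1·y^1 ↦ 3·X^1·Y^1·Z^0.
  monomial 1·x^0·y^2 ↦ 1·X^0·Y^2·Z^0.
  monomial 3·x^0·y^1 ↦ 3·X^0·Y^1·Z^1.
  monomial -2·x^0·y^0 ↦ -2·X^0·Y^0·Z^2.
Collecting: F(X, Y, Z) = -2*X**2 + 3*X*Y + Y**2 + 3*Y*Z - 2*Z**2.


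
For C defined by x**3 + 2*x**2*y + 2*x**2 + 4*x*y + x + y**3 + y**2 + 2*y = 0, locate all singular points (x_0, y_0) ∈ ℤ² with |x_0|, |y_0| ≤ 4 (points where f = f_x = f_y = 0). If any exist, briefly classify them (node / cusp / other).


Singular points: {(-1, 0)}; classification: node.

Compute partial derivatives:
  f_x = 3*x**2 + 4*x*y + 4*x + 4*y + 1.
  f_y = 2*x**2 + 4*x + 3*y**2 + 2*y + 2.
Scan x_0 ∈ {−4, ..., 4}. For each x_0, f_y(x_0, y) is a polynomial in y; find its integer roots y ∈ {−4, ..., 4}, then test f_x and f at those candidates.
  x = -4: f_y(-4, y) = 3*y**2 + 2*y + 18; no integer root y with |y| ≤ 4.
  x = -3: f_y(-3, y) = 3*y**2 + 2*y + 8; no integer root y with |y| ≤ 4.
  x = -2: f_y(-2, y) = 3*y**2 + 2*y + 2; no integer root y with |y| ≤ 4.
  x = -1: f_y(-1, y) = 3*y**2 + 2*y; vanishes at y ∈ {0}. (-1, 0): f_x = 0, f = 0 — SINGULAR.
  x = 0: f_y(0, y) = 3*y**2 + 2*y + 2; no integer root y with |y| ≤ 4.
  x = 1: f_y(1, y) = 3*y**2 + 2*y + 8; no integer root y with |y| ≤ 4.
  x = 2: f_y(2, y) = 3*y**2 + 2*y + 18; no integer root y with |y| ≤ 4.
  x = 3: f_y(3, y) = 3*y**2 + 2*y + 32; no integer root y with |y| ≤ 4.
  x = 4: f_y(4, y) = 3*y**2 + 2*y + 50; no integer root y with |y| ≤ 4.
Only singular point on the grid: (-1, 0).
Classify: substitute x = -1 + u, y = 0 + v and expand: f = u**3 + 2*u**2*v - u**2 + v**3 + v**2.
No constant or linear terms (consistent with a singular point). Quadratic part: -u**2 + v**2. Cubic part: u**3 + 2*u**2*v + v**3.
The quadratic part v**2 - u**2 = (v − u)(v + u) splits into two distinct linear factors, so there are two distinct tangent lines y − 0 = ±(x − -1) — this is a node (ordinary double point).
Classification: node.


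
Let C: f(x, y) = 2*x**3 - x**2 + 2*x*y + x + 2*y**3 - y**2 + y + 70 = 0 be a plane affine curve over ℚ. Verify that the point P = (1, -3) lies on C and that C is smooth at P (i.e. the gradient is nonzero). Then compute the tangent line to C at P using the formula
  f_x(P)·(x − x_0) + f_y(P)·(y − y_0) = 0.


Tangent line at P: -x + 63*y + 190 = 0.

Step 1: f(1, -3) = 0, so P lies on C.
Step 2: partial derivatives
  f_x(x, y) = 6*x**2 - 2*x + 2*y + 1, f_y(x, y) = 2*x + 6*y**2 - 2*y + 1.
  f_x(P) = -1, f_y(P) = 63 (gradient nonzero, so P is smooth).
Step 3: tangent line at P: -1·(x − 1) + 63·(y − -3) = 0.
Expanding: -x + 63*y + 190 = 0.
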